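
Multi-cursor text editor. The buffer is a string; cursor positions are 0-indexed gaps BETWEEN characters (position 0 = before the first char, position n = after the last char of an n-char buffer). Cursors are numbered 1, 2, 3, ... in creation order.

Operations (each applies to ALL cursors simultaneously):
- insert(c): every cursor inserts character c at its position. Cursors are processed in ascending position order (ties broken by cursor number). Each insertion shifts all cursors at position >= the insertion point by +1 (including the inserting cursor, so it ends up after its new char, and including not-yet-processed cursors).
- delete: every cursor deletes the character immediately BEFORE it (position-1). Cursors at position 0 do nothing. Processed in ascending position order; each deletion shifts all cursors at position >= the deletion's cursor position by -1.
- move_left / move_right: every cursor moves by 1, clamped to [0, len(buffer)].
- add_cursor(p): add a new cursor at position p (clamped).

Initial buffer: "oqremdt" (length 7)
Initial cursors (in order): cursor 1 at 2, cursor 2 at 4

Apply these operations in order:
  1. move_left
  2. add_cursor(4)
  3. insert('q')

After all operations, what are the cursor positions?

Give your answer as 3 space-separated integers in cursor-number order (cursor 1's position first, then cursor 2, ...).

Answer: 2 5 7

Derivation:
After op 1 (move_left): buffer="oqremdt" (len 7), cursors c1@1 c2@3, authorship .......
After op 2 (add_cursor(4)): buffer="oqremdt" (len 7), cursors c1@1 c2@3 c3@4, authorship .......
After op 3 (insert('q')): buffer="oqqrqeqmdt" (len 10), cursors c1@2 c2@5 c3@7, authorship .1..2.3...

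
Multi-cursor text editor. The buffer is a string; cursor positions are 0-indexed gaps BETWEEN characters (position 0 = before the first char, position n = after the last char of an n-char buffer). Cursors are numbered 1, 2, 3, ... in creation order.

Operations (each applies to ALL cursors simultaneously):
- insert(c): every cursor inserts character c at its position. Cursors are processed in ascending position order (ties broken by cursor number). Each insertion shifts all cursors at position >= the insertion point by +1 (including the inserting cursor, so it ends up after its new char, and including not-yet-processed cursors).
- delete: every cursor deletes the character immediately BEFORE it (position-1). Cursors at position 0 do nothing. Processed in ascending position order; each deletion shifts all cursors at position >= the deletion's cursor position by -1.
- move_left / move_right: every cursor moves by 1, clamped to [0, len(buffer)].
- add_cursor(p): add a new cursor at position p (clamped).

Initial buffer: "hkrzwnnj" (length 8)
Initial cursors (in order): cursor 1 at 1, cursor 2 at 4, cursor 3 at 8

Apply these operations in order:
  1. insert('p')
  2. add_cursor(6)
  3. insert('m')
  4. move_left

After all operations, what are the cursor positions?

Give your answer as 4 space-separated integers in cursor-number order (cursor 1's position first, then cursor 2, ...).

Answer: 2 8 14 8

Derivation:
After op 1 (insert('p')): buffer="hpkrzpwnnjp" (len 11), cursors c1@2 c2@6 c3@11, authorship .1...2....3
After op 2 (add_cursor(6)): buffer="hpkrzpwnnjp" (len 11), cursors c1@2 c2@6 c4@6 c3@11, authorship .1...2....3
After op 3 (insert('m')): buffer="hpmkrzpmmwnnjpm" (len 15), cursors c1@3 c2@9 c4@9 c3@15, authorship .11...224....33
After op 4 (move_left): buffer="hpmkrzpmmwnnjpm" (len 15), cursors c1@2 c2@8 c4@8 c3@14, authorship .11...224....33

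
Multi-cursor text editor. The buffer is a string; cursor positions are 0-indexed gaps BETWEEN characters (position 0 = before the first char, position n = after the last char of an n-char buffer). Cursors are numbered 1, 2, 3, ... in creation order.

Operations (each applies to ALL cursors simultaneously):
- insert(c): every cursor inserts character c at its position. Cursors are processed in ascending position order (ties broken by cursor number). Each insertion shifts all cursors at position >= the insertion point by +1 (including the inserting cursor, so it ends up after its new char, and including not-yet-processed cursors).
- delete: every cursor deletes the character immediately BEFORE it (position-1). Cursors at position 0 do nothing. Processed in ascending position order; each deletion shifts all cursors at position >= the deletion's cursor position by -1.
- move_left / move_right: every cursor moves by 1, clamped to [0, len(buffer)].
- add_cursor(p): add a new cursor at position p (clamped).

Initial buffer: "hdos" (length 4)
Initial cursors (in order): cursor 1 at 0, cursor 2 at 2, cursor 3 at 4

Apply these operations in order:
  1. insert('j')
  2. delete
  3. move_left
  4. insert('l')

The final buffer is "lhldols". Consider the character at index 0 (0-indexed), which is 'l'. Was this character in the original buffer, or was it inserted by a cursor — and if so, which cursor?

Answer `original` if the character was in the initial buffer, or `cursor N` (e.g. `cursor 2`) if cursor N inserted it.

After op 1 (insert('j')): buffer="jhdjosj" (len 7), cursors c1@1 c2@4 c3@7, authorship 1..2..3
After op 2 (delete): buffer="hdos" (len 4), cursors c1@0 c2@2 c3@4, authorship ....
After op 3 (move_left): buffer="hdos" (len 4), cursors c1@0 c2@1 c3@3, authorship ....
After op 4 (insert('l')): buffer="lhldols" (len 7), cursors c1@1 c2@3 c3@6, authorship 1.2..3.
Authorship (.=original, N=cursor N): 1 . 2 . . 3 .
Index 0: author = 1

Answer: cursor 1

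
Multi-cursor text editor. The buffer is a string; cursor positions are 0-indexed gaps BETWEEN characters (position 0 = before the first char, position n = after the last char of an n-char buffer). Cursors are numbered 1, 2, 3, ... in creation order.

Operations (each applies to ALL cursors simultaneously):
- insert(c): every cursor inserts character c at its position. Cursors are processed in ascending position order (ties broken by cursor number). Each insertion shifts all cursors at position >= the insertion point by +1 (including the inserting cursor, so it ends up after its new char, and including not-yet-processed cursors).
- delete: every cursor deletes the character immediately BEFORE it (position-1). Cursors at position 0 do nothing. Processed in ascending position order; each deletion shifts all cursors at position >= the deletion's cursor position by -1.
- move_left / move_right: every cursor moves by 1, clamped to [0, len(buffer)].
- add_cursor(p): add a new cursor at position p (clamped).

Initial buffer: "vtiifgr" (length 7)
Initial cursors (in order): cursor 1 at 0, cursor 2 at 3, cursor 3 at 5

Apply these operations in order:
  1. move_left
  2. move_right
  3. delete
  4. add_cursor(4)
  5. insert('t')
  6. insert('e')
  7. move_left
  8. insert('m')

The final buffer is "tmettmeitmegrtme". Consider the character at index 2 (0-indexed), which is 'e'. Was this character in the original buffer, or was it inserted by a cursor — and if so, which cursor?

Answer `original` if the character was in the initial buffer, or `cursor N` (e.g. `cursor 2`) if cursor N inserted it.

Answer: cursor 1

Derivation:
After op 1 (move_left): buffer="vtiifgr" (len 7), cursors c1@0 c2@2 c3@4, authorship .......
After op 2 (move_right): buffer="vtiifgr" (len 7), cursors c1@1 c2@3 c3@5, authorship .......
After op 3 (delete): buffer="tigr" (len 4), cursors c1@0 c2@1 c3@2, authorship ....
After op 4 (add_cursor(4)): buffer="tigr" (len 4), cursors c1@0 c2@1 c3@2 c4@4, authorship ....
After op 5 (insert('t')): buffer="tttitgrt" (len 8), cursors c1@1 c2@3 c3@5 c4@8, authorship 1.2.3..4
After op 6 (insert('e')): buffer="tetteitegrte" (len 12), cursors c1@2 c2@5 c3@8 c4@12, authorship 11.22.33..44
After op 7 (move_left): buffer="tetteitegrte" (len 12), cursors c1@1 c2@4 c3@7 c4@11, authorship 11.22.33..44
After op 8 (insert('m')): buffer="tmettmeitmegrtme" (len 16), cursors c1@2 c2@6 c3@10 c4@15, authorship 111.222.333..444
Authorship (.=original, N=cursor N): 1 1 1 . 2 2 2 . 3 3 3 . . 4 4 4
Index 2: author = 1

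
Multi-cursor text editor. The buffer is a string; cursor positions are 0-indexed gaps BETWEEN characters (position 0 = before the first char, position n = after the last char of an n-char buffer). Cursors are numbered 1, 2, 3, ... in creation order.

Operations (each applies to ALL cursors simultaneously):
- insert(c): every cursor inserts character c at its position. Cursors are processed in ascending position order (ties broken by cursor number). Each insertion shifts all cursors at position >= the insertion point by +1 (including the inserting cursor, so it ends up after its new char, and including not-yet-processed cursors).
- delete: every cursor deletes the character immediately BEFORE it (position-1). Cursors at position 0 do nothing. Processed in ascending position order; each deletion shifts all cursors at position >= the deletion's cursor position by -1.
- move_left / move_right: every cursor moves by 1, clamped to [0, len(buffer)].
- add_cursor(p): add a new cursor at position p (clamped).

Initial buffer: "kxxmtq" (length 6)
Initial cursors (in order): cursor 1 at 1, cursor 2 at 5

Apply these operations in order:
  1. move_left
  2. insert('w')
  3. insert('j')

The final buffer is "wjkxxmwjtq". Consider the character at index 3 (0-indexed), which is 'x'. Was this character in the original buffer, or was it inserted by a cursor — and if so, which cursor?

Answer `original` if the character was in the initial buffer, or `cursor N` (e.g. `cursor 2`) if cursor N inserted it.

After op 1 (move_left): buffer="kxxmtq" (len 6), cursors c1@0 c2@4, authorship ......
After op 2 (insert('w')): buffer="wkxxmwtq" (len 8), cursors c1@1 c2@6, authorship 1....2..
After op 3 (insert('j')): buffer="wjkxxmwjtq" (len 10), cursors c1@2 c2@8, authorship 11....22..
Authorship (.=original, N=cursor N): 1 1 . . . . 2 2 . .
Index 3: author = original

Answer: original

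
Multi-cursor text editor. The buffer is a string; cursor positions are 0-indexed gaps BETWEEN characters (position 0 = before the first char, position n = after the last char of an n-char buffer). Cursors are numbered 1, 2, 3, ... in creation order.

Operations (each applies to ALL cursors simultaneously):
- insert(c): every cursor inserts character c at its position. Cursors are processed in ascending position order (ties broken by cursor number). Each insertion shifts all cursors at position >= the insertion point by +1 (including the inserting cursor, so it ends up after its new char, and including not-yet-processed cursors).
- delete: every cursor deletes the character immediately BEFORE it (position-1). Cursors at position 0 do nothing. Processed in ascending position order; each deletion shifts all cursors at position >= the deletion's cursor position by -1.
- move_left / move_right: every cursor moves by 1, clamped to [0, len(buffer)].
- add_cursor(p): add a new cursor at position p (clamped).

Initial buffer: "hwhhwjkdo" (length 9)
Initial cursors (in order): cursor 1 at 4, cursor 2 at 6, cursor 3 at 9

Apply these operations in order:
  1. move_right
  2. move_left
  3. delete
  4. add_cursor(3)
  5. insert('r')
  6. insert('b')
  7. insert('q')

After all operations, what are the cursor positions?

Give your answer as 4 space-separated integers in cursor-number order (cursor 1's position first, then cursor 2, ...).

After op 1 (move_right): buffer="hwhhwjkdo" (len 9), cursors c1@5 c2@7 c3@9, authorship .........
After op 2 (move_left): buffer="hwhhwjkdo" (len 9), cursors c1@4 c2@6 c3@8, authorship .........
After op 3 (delete): buffer="hwhwko" (len 6), cursors c1@3 c2@4 c3@5, authorship ......
After op 4 (add_cursor(3)): buffer="hwhwko" (len 6), cursors c1@3 c4@3 c2@4 c3@5, authorship ......
After op 5 (insert('r')): buffer="hwhrrwrkro" (len 10), cursors c1@5 c4@5 c2@7 c3@9, authorship ...14.2.3.
After op 6 (insert('b')): buffer="hwhrrbbwrbkrbo" (len 14), cursors c1@7 c4@7 c2@10 c3@13, authorship ...1414.22.33.
After op 7 (insert('q')): buffer="hwhrrbbqqwrbqkrbqo" (len 18), cursors c1@9 c4@9 c2@13 c3@17, authorship ...141414.222.333.

Answer: 9 13 17 9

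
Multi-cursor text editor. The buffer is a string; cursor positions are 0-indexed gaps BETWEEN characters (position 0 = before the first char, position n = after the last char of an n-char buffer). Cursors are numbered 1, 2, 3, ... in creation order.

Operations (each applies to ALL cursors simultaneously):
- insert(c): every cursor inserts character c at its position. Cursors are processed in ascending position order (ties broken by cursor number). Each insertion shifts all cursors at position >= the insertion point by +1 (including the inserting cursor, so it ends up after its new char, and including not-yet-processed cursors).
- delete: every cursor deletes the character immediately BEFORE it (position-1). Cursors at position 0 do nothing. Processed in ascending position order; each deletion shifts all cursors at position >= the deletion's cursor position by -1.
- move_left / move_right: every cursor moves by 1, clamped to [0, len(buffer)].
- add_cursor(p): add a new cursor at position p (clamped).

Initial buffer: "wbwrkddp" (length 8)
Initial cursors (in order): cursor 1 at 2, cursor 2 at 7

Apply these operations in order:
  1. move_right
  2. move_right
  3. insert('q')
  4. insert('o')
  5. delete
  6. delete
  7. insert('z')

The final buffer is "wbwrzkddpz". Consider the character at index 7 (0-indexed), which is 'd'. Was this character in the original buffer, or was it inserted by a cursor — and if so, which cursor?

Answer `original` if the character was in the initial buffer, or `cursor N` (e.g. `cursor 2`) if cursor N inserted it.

Answer: original

Derivation:
After op 1 (move_right): buffer="wbwrkddp" (len 8), cursors c1@3 c2@8, authorship ........
After op 2 (move_right): buffer="wbwrkddp" (len 8), cursors c1@4 c2@8, authorship ........
After op 3 (insert('q')): buffer="wbwrqkddpq" (len 10), cursors c1@5 c2@10, authorship ....1....2
After op 4 (insert('o')): buffer="wbwrqokddpqo" (len 12), cursors c1@6 c2@12, authorship ....11....22
After op 5 (delete): buffer="wbwrqkddpq" (len 10), cursors c1@5 c2@10, authorship ....1....2
After op 6 (delete): buffer="wbwrkddp" (len 8), cursors c1@4 c2@8, authorship ........
After op 7 (insert('z')): buffer="wbwrzkddpz" (len 10), cursors c1@5 c2@10, authorship ....1....2
Authorship (.=original, N=cursor N): . . . . 1 . . . . 2
Index 7: author = original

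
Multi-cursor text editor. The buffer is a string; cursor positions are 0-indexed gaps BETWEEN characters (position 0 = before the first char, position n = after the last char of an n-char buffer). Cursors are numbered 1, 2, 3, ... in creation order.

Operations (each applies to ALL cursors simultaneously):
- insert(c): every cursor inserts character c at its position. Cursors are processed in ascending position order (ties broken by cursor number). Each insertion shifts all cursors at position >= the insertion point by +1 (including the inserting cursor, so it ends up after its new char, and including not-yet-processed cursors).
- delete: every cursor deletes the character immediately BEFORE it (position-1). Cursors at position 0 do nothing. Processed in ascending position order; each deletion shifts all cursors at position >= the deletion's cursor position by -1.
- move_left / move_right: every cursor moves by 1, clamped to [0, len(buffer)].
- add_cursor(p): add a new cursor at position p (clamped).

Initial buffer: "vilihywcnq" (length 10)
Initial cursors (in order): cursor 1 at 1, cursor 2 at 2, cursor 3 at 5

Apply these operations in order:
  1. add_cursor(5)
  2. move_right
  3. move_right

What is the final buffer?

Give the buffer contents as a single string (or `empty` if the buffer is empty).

After op 1 (add_cursor(5)): buffer="vilihywcnq" (len 10), cursors c1@1 c2@2 c3@5 c4@5, authorship ..........
After op 2 (move_right): buffer="vilihywcnq" (len 10), cursors c1@2 c2@3 c3@6 c4@6, authorship ..........
After op 3 (move_right): buffer="vilihywcnq" (len 10), cursors c1@3 c2@4 c3@7 c4@7, authorship ..........

Answer: vilihywcnq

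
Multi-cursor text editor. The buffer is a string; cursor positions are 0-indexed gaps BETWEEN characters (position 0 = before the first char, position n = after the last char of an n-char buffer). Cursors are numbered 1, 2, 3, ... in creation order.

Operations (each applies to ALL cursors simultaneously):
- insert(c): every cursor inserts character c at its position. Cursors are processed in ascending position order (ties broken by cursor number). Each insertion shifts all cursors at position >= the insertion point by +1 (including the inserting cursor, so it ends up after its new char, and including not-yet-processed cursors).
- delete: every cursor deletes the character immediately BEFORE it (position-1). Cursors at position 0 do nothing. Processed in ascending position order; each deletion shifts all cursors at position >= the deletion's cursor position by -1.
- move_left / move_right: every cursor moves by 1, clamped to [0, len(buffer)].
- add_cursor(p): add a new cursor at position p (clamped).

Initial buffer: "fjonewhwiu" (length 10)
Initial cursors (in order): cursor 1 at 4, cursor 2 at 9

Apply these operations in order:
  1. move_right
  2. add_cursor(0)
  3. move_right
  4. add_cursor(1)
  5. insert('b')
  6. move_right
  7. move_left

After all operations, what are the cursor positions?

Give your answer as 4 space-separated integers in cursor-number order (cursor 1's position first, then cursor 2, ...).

After op 1 (move_right): buffer="fjonewhwiu" (len 10), cursors c1@5 c2@10, authorship ..........
After op 2 (add_cursor(0)): buffer="fjonewhwiu" (len 10), cursors c3@0 c1@5 c2@10, authorship ..........
After op 3 (move_right): buffer="fjonewhwiu" (len 10), cursors c3@1 c1@6 c2@10, authorship ..........
After op 4 (add_cursor(1)): buffer="fjonewhwiu" (len 10), cursors c3@1 c4@1 c1@6 c2@10, authorship ..........
After op 5 (insert('b')): buffer="fbbjonewbhwiub" (len 14), cursors c3@3 c4@3 c1@9 c2@14, authorship .34.....1....2
After op 6 (move_right): buffer="fbbjonewbhwiub" (len 14), cursors c3@4 c4@4 c1@10 c2@14, authorship .34.....1....2
After op 7 (move_left): buffer="fbbjonewbhwiub" (len 14), cursors c3@3 c4@3 c1@9 c2@13, authorship .34.....1....2

Answer: 9 13 3 3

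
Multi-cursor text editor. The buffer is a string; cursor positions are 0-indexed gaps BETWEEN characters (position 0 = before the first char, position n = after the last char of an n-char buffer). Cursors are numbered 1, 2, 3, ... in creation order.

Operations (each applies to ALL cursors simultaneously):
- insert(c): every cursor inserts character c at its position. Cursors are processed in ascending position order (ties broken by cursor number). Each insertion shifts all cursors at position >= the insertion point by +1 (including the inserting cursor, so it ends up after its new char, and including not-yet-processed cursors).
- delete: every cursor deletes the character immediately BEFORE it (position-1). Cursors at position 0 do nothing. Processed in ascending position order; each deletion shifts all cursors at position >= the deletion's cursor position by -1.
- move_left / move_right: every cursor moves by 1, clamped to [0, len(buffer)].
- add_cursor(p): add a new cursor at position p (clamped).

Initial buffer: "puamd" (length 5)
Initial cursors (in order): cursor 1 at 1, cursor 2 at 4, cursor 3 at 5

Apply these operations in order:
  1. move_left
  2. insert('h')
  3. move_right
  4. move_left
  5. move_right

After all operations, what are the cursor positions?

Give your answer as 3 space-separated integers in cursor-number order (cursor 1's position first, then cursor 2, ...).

Answer: 2 6 8

Derivation:
After op 1 (move_left): buffer="puamd" (len 5), cursors c1@0 c2@3 c3@4, authorship .....
After op 2 (insert('h')): buffer="hpuahmhd" (len 8), cursors c1@1 c2@5 c3@7, authorship 1...2.3.
After op 3 (move_right): buffer="hpuahmhd" (len 8), cursors c1@2 c2@6 c3@8, authorship 1...2.3.
After op 4 (move_left): buffer="hpuahmhd" (len 8), cursors c1@1 c2@5 c3@7, authorship 1...2.3.
After op 5 (move_right): buffer="hpuahmhd" (len 8), cursors c1@2 c2@6 c3@8, authorship 1...2.3.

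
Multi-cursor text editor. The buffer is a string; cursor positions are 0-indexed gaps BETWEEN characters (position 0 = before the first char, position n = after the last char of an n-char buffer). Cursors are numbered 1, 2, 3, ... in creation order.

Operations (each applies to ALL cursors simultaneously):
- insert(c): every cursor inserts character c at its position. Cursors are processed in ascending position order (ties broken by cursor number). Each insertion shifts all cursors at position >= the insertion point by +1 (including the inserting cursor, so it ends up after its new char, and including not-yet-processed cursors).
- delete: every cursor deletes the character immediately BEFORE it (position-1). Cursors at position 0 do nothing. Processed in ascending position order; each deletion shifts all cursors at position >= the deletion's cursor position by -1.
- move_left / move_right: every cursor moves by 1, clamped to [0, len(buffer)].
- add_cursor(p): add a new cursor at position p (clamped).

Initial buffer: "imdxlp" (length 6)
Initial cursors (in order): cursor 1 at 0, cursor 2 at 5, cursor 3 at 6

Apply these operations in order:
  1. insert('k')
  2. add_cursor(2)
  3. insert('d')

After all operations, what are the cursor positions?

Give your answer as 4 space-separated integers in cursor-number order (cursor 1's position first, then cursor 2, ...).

After op 1 (insert('k')): buffer="kimdxlkpk" (len 9), cursors c1@1 c2@7 c3@9, authorship 1.....2.3
After op 2 (add_cursor(2)): buffer="kimdxlkpk" (len 9), cursors c1@1 c4@2 c2@7 c3@9, authorship 1.....2.3
After op 3 (insert('d')): buffer="kdidmdxlkdpkd" (len 13), cursors c1@2 c4@4 c2@10 c3@13, authorship 11.4....22.33

Answer: 2 10 13 4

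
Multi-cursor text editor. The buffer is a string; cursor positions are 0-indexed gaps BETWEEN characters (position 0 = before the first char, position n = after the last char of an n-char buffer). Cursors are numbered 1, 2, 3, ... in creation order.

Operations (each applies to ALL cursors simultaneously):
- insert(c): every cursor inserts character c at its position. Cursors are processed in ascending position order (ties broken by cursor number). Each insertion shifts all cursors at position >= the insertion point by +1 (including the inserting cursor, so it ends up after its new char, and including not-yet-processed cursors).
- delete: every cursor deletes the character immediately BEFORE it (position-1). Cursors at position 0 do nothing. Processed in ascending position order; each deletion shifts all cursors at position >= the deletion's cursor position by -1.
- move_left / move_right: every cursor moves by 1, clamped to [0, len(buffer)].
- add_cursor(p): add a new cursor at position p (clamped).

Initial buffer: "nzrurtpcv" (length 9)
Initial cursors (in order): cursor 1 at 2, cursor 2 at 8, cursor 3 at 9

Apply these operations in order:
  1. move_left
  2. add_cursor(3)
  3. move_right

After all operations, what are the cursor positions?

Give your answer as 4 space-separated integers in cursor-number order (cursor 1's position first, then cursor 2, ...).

Answer: 2 8 9 4

Derivation:
After op 1 (move_left): buffer="nzrurtpcv" (len 9), cursors c1@1 c2@7 c3@8, authorship .........
After op 2 (add_cursor(3)): buffer="nzrurtpcv" (len 9), cursors c1@1 c4@3 c2@7 c3@8, authorship .........
After op 3 (move_right): buffer="nzrurtpcv" (len 9), cursors c1@2 c4@4 c2@8 c3@9, authorship .........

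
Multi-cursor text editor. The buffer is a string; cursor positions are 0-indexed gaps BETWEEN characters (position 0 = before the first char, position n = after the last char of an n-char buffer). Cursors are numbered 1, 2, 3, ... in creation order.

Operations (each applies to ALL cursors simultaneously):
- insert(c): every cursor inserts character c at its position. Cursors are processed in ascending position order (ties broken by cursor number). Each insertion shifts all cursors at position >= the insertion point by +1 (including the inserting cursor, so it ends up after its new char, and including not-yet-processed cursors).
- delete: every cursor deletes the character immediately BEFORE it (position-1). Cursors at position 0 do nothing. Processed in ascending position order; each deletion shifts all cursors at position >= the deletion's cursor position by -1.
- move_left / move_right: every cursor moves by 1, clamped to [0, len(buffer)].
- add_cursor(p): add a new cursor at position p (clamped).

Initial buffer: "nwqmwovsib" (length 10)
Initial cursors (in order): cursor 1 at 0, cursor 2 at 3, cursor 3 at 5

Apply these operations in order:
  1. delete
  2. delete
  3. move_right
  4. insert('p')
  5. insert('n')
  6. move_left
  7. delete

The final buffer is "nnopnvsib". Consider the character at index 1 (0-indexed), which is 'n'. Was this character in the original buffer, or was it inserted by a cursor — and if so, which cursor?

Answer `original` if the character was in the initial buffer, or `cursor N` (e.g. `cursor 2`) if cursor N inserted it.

After op 1 (delete): buffer="nwmovsib" (len 8), cursors c1@0 c2@2 c3@3, authorship ........
After op 2 (delete): buffer="novsib" (len 6), cursors c1@0 c2@1 c3@1, authorship ......
After op 3 (move_right): buffer="novsib" (len 6), cursors c1@1 c2@2 c3@2, authorship ......
After op 4 (insert('p')): buffer="npoppvsib" (len 9), cursors c1@2 c2@5 c3@5, authorship .1.23....
After op 5 (insert('n')): buffer="npnoppnnvsib" (len 12), cursors c1@3 c2@8 c3@8, authorship .11.2323....
After op 6 (move_left): buffer="npnoppnnvsib" (len 12), cursors c1@2 c2@7 c3@7, authorship .11.2323....
After op 7 (delete): buffer="nnopnvsib" (len 9), cursors c1@1 c2@4 c3@4, authorship .1.23....
Authorship (.=original, N=cursor N): . 1 . 2 3 . . . .
Index 1: author = 1

Answer: cursor 1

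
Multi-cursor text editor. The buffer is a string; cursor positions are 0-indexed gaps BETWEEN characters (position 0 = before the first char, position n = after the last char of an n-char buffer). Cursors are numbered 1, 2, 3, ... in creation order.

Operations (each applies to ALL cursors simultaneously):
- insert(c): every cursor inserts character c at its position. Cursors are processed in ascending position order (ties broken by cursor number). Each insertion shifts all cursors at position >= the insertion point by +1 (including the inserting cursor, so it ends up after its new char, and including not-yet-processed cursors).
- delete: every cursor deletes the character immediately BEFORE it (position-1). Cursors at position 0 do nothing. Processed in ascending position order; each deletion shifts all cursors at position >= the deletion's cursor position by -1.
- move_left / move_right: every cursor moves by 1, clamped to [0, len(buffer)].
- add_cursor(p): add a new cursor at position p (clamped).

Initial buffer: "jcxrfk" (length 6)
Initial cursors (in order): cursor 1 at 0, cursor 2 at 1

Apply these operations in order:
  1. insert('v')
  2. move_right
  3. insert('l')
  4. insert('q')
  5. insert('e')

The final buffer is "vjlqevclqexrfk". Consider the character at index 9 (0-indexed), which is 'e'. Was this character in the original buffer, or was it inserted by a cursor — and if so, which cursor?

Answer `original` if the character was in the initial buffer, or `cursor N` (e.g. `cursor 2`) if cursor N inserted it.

After op 1 (insert('v')): buffer="vjvcxrfk" (len 8), cursors c1@1 c2@3, authorship 1.2.....
After op 2 (move_right): buffer="vjvcxrfk" (len 8), cursors c1@2 c2@4, authorship 1.2.....
After op 3 (insert('l')): buffer="vjlvclxrfk" (len 10), cursors c1@3 c2@6, authorship 1.12.2....
After op 4 (insert('q')): buffer="vjlqvclqxrfk" (len 12), cursors c1@4 c2@8, authorship 1.112.22....
After op 5 (insert('e')): buffer="vjlqevclqexrfk" (len 14), cursors c1@5 c2@10, authorship 1.1112.222....
Authorship (.=original, N=cursor N): 1 . 1 1 1 2 . 2 2 2 . . . .
Index 9: author = 2

Answer: cursor 2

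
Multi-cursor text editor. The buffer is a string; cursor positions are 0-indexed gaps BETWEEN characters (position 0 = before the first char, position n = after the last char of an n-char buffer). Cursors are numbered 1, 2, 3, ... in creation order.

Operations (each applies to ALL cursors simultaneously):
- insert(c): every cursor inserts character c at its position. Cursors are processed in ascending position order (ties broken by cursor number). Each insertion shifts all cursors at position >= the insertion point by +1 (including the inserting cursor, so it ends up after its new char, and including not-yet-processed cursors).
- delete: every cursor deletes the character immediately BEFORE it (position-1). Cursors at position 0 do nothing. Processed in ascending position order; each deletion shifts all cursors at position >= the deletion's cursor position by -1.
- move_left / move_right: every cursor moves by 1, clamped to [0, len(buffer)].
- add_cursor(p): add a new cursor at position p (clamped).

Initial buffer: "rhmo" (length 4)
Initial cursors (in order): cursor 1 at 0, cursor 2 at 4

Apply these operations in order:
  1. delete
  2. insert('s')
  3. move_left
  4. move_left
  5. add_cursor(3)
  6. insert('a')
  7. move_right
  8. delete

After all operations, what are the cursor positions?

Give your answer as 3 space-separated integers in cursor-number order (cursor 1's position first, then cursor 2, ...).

After op 1 (delete): buffer="rhm" (len 3), cursors c1@0 c2@3, authorship ...
After op 2 (insert('s')): buffer="srhms" (len 5), cursors c1@1 c2@5, authorship 1...2
After op 3 (move_left): buffer="srhms" (len 5), cursors c1@0 c2@4, authorship 1...2
After op 4 (move_left): buffer="srhms" (len 5), cursors c1@0 c2@3, authorship 1...2
After op 5 (add_cursor(3)): buffer="srhms" (len 5), cursors c1@0 c2@3 c3@3, authorship 1...2
After op 6 (insert('a')): buffer="asrhaams" (len 8), cursors c1@1 c2@6 c3@6, authorship 11..23.2
After op 7 (move_right): buffer="asrhaams" (len 8), cursors c1@2 c2@7 c3@7, authorship 11..23.2
After op 8 (delete): buffer="arhas" (len 5), cursors c1@1 c2@4 c3@4, authorship 1..22

Answer: 1 4 4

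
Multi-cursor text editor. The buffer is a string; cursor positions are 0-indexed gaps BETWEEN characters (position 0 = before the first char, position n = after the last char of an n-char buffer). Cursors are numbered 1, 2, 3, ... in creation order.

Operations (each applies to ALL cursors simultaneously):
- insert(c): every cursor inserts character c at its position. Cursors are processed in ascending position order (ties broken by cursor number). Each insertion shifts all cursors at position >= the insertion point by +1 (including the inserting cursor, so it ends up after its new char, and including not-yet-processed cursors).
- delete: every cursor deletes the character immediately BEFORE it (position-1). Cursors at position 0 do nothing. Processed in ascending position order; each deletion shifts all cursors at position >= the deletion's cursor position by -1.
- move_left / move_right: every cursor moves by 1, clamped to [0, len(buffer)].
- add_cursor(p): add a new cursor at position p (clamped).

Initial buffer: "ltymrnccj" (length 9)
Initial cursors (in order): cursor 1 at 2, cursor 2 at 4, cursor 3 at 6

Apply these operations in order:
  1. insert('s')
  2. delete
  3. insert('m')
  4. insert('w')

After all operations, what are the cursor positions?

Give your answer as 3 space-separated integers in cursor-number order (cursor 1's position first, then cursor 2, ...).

After op 1 (insert('s')): buffer="ltsymsrnsccj" (len 12), cursors c1@3 c2@6 c3@9, authorship ..1..2..3...
After op 2 (delete): buffer="ltymrnccj" (len 9), cursors c1@2 c2@4 c3@6, authorship .........
After op 3 (insert('m')): buffer="ltmymmrnmccj" (len 12), cursors c1@3 c2@6 c3@9, authorship ..1..2..3...
After op 4 (insert('w')): buffer="ltmwymmwrnmwccj" (len 15), cursors c1@4 c2@8 c3@12, authorship ..11..22..33...

Answer: 4 8 12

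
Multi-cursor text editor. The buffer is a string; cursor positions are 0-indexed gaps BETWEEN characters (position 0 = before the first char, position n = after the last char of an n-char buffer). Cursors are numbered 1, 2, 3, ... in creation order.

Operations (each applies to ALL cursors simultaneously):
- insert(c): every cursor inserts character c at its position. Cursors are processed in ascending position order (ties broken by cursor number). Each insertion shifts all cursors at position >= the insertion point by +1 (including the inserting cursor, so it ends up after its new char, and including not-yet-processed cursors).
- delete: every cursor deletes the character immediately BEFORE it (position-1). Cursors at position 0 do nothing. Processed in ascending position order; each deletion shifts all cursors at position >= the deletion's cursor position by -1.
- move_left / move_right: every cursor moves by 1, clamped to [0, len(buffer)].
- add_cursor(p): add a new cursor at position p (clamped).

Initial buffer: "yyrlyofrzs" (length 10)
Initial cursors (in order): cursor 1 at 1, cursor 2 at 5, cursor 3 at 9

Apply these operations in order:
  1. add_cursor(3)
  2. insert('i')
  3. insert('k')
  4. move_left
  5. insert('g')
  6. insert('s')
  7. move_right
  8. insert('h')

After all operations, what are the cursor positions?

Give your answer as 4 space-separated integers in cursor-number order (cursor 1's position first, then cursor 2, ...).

After op 1 (add_cursor(3)): buffer="yyrlyofrzs" (len 10), cursors c1@1 c4@3 c2@5 c3@9, authorship ..........
After op 2 (insert('i')): buffer="yiyrilyiofrzis" (len 14), cursors c1@2 c4@5 c2@8 c3@13, authorship .1..4..2....3.
After op 3 (insert('k')): buffer="yikyriklyikofrziks" (len 18), cursors c1@3 c4@7 c2@11 c3@17, authorship .11..44..22....33.
After op 4 (move_left): buffer="yikyriklyikofrziks" (len 18), cursors c1@2 c4@6 c2@10 c3@16, authorship .11..44..22....33.
After op 5 (insert('g')): buffer="yigkyrigklyigkofrzigks" (len 22), cursors c1@3 c4@8 c2@13 c3@20, authorship .111..444..222....333.
After op 6 (insert('s')): buffer="yigskyrigsklyigskofrzigsks" (len 26), cursors c1@4 c4@10 c2@16 c3@24, authorship .1111..4444..2222....3333.
After op 7 (move_right): buffer="yigskyrigsklyigskofrzigsks" (len 26), cursors c1@5 c4@11 c2@17 c3@25, authorship .1111..4444..2222....3333.
After op 8 (insert('h')): buffer="yigskhyrigskhlyigskhofrzigskhs" (len 30), cursors c1@6 c4@13 c2@20 c3@29, authorship .11111..44444..22222....33333.

Answer: 6 20 29 13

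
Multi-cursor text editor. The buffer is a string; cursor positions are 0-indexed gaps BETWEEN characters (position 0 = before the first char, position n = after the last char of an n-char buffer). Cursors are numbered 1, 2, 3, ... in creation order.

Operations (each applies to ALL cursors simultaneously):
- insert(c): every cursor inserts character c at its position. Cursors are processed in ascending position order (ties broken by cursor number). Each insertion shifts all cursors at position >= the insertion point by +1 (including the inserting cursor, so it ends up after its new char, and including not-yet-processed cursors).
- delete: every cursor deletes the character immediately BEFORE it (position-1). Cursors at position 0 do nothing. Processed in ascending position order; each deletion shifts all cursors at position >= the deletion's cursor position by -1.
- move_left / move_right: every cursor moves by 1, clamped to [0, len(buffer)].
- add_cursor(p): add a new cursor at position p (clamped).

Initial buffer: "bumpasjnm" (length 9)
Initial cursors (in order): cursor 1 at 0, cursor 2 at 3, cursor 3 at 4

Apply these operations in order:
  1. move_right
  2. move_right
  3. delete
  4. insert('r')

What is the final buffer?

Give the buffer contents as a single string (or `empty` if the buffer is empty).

Answer: brmprrjnm

Derivation:
After op 1 (move_right): buffer="bumpasjnm" (len 9), cursors c1@1 c2@4 c3@5, authorship .........
After op 2 (move_right): buffer="bumpasjnm" (len 9), cursors c1@2 c2@5 c3@6, authorship .........
After op 3 (delete): buffer="bmpjnm" (len 6), cursors c1@1 c2@3 c3@3, authorship ......
After op 4 (insert('r')): buffer="brmprrjnm" (len 9), cursors c1@2 c2@6 c3@6, authorship .1..23...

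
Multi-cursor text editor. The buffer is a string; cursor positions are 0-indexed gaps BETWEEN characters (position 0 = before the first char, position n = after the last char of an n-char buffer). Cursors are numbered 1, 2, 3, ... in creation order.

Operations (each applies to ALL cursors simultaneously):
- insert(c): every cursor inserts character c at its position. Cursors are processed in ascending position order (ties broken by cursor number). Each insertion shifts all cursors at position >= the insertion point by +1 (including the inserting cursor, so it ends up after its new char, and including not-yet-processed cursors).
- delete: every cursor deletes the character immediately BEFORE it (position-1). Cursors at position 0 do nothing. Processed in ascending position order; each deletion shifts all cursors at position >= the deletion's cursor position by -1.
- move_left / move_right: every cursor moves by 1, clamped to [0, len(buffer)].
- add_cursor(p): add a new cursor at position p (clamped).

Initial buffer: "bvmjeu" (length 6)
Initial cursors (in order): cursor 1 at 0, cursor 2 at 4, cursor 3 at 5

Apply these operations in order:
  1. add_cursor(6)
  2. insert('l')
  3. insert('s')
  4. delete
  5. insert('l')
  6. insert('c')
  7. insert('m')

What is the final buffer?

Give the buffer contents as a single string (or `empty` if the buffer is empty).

After op 1 (add_cursor(6)): buffer="bvmjeu" (len 6), cursors c1@0 c2@4 c3@5 c4@6, authorship ......
After op 2 (insert('l')): buffer="lbvmjlelul" (len 10), cursors c1@1 c2@6 c3@8 c4@10, authorship 1....2.3.4
After op 3 (insert('s')): buffer="lsbvmjlselsuls" (len 14), cursors c1@2 c2@8 c3@11 c4@14, authorship 11....22.33.44
After op 4 (delete): buffer="lbvmjlelul" (len 10), cursors c1@1 c2@6 c3@8 c4@10, authorship 1....2.3.4
After op 5 (insert('l')): buffer="llbvmjllellull" (len 14), cursors c1@2 c2@8 c3@11 c4@14, authorship 11....22.33.44
After op 6 (insert('c')): buffer="llcbvmjllcellcullc" (len 18), cursors c1@3 c2@10 c3@14 c4@18, authorship 111....222.333.444
After op 7 (insert('m')): buffer="llcmbvmjllcmellcmullcm" (len 22), cursors c1@4 c2@12 c3@17 c4@22, authorship 1111....2222.3333.4444

Answer: llcmbvmjllcmellcmullcm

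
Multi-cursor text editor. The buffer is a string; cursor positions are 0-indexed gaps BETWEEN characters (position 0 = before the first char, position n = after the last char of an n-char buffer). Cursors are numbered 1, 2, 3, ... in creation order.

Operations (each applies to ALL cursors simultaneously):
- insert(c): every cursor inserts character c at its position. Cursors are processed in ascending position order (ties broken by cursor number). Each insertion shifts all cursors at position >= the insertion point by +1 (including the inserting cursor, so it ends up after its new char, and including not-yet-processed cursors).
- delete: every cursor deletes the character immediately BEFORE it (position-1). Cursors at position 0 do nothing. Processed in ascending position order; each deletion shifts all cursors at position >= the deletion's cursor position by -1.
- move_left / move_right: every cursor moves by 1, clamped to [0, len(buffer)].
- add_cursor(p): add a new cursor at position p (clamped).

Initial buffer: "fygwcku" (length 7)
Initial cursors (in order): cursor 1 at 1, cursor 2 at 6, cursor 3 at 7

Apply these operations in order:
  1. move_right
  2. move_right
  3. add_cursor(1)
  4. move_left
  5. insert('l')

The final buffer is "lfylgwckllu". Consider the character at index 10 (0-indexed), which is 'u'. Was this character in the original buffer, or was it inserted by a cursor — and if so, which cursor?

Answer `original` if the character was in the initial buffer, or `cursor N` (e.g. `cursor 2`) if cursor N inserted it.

After op 1 (move_right): buffer="fygwcku" (len 7), cursors c1@2 c2@7 c3@7, authorship .......
After op 2 (move_right): buffer="fygwcku" (len 7), cursors c1@3 c2@7 c3@7, authorship .......
After op 3 (add_cursor(1)): buffer="fygwcku" (len 7), cursors c4@1 c1@3 c2@7 c3@7, authorship .......
After op 4 (move_left): buffer="fygwcku" (len 7), cursors c4@0 c1@2 c2@6 c3@6, authorship .......
After op 5 (insert('l')): buffer="lfylgwckllu" (len 11), cursors c4@1 c1@4 c2@10 c3@10, authorship 4..1....23.
Authorship (.=original, N=cursor N): 4 . . 1 . . . . 2 3 .
Index 10: author = original

Answer: original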